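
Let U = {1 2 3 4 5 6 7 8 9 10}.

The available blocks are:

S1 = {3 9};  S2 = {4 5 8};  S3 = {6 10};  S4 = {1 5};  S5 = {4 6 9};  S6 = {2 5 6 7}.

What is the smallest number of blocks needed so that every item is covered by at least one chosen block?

5

S1 and S2 and S3 and S4 and S6 together: S1 ∪ S2 ∪ S3 ∪ S4 ∪ S6 = {1, 2, 3, 4, 5, 6, 7, 8, 9, 10} — every item is covered.
No 4 of the 6 blocks cover everything (all 15 combinations miss at least one item), so 5 is optimal.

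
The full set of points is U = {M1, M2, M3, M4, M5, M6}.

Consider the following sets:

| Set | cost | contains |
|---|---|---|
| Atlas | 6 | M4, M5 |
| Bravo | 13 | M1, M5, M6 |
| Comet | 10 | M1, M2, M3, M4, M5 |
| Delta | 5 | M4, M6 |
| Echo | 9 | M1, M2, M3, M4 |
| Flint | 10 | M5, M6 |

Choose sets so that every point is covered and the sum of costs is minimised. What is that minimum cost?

Comet, Delta together cover every point (Comet ∪ Delta = {M1, M2, M3, M4, M5, M6}); total cost 10 + 5 = 15.
No covering selection has total cost below 15.

15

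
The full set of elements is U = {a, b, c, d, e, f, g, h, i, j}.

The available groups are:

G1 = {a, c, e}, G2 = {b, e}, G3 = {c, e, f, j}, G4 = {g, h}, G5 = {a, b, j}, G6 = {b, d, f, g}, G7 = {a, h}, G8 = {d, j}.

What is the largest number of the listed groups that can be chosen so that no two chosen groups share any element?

3

G1, G4, G8 are pairwise disjoint (G1={a,c,e}; G4={g,h}; G8={d,j}).
Every remaining group overlaps one of these, and no 4 of the listed groups are pairwise disjoint, so 3 is the maximum.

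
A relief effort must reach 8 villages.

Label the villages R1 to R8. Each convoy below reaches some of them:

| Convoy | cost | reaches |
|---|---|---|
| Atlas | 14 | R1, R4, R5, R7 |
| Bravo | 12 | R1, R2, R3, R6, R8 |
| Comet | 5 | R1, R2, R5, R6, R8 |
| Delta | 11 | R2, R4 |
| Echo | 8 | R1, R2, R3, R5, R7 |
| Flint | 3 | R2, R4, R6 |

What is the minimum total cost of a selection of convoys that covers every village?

16

Comet, Echo, Flint together cover every village (Comet ∪ Echo ∪ Flint = {R1, R2, R3, R4, R5, R6, R7, R8}); total cost 5 + 8 + 3 = 16.
No covering selection has total cost below 16.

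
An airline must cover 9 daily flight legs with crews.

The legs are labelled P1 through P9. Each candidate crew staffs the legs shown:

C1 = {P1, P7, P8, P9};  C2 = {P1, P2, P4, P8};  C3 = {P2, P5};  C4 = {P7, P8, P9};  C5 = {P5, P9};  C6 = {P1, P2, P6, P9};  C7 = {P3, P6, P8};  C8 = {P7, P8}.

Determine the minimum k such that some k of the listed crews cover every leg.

C2 and C5 and C7 and C8 together: C2 ∪ C5 ∪ C7 ∪ C8 = {P1, P2, P3, P4, P5, P6, P7, P8, P9} — every leg is covered.
Only C2 contains P4, so C2 is forced; the remaining 5 legs need at least 3 more crews (each remaining crew adds at most 2) — so at least 4 crews are needed, and 4 is optimal.

4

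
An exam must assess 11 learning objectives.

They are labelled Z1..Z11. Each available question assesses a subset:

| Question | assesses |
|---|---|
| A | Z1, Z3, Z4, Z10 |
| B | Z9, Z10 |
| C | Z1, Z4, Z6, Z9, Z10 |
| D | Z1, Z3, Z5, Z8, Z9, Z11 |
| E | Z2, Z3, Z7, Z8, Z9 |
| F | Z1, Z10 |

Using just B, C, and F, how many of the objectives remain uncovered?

Union of B, C, F = {Z1, Z4, Z6, Z9, Z10}.
Not covered: Z2, Z3, Z5, Z7, Z8, Z11 — 6 objectives.

6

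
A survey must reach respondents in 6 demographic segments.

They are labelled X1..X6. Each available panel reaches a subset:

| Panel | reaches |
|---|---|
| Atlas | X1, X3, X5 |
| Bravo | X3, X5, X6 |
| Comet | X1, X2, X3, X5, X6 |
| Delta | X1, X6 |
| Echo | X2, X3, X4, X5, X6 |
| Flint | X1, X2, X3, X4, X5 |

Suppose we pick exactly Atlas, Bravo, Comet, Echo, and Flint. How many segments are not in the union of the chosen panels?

0

Union of Atlas, Bravo, Comet, Echo, Flint = {X1, X2, X3, X4, X5, X6} — that's every segment, so 0 are uncovered.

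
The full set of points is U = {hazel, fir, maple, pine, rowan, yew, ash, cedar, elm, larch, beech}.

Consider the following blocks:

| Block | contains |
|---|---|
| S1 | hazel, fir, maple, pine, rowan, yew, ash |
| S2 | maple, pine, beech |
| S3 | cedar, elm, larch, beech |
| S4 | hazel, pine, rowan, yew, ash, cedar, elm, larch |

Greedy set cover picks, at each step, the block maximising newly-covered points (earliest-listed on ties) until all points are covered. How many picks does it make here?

Greedy: pick S4 (covers 8 new) → pick S1 (covers 2 new) → pick S2 (covers 1 new). Total picks: 3.
(The true minimum cover uses only 2 blocks, so greedy is not optimal here.)

3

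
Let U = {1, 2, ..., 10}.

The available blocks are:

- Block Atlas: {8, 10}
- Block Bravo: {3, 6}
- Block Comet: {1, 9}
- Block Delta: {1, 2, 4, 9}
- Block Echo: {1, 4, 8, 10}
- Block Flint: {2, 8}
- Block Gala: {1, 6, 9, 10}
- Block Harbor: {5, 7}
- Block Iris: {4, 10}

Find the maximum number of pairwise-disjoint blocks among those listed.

5

Bravo, Comet, Flint, Harbor, Iris are pairwise disjoint (Bravo={3,6}; Comet={1,9}; Flint={2,8}; Harbor={5,7}; Iris={4,10}).
Every remaining block overlaps one of these, and no 6 of the listed blocks are pairwise disjoint, so 5 is the maximum.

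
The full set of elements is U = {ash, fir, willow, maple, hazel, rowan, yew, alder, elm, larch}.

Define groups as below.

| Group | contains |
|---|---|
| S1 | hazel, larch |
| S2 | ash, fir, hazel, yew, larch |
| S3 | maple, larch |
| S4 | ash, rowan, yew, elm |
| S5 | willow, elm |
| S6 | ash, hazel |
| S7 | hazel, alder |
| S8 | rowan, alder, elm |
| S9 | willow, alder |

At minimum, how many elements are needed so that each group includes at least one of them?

H = {willow, hazel, elm, larch} meets every group (each contains at least one member of H), and |H| = 4.
No choice of 3 elements meets every group, so 4 is the minimum.

4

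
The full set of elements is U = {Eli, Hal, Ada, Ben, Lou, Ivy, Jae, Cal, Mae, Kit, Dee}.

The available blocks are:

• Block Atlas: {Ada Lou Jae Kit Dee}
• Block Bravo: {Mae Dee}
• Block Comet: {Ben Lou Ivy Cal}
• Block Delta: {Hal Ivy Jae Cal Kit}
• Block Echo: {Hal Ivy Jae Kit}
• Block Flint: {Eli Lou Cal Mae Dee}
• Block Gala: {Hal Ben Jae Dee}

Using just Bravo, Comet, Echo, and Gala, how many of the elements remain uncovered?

Union of Bravo, Comet, Echo, Gala = {Hal, Ben, Lou, Ivy, Jae, Cal, Mae, Kit, Dee}.
Not covered: Eli, Ada — 2 elements.

2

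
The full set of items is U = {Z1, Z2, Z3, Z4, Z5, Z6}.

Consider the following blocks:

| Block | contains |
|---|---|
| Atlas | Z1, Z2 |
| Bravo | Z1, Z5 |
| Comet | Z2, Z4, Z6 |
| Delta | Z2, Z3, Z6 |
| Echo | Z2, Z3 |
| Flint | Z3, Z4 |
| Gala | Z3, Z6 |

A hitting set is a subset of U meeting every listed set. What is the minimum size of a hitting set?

3

Take H = {Z2, Z3, Z5}. Each listed block contains at least one of these, so H is a hitting set of size 3.
No choice of 2 items meets every block, so 3 is the minimum.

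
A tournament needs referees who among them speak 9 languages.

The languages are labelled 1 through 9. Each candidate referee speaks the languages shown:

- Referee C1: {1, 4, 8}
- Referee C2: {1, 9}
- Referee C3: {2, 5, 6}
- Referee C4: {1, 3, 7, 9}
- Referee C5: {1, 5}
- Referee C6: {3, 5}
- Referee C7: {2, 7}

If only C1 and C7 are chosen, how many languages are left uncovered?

Union of C1, C7 = {1, 2, 4, 7, 8}.
Not covered: 3, 5, 6, 9 — 4 languages.

4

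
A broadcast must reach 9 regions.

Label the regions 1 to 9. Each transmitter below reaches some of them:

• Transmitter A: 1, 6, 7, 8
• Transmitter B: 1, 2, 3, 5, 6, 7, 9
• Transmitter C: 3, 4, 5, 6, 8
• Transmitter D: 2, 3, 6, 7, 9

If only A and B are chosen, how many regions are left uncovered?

1

Union of A, B = {1, 2, 3, 5, 6, 7, 8, 9}.
Not covered: 4 — 1 region.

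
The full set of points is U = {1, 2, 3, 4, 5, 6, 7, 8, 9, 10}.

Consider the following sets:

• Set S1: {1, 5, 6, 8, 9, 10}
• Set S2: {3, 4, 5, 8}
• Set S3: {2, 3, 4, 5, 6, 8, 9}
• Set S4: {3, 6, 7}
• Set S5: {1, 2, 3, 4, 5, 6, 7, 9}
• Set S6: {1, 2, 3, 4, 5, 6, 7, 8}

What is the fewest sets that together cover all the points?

2

S1 and S5 cover everything between them: the union {1, 2, 3, 4, 5, 6, 7, 8, 9, 10} is all of U.
No single set has all 10 points (the largest, S5, has 8), so 2 is optimal.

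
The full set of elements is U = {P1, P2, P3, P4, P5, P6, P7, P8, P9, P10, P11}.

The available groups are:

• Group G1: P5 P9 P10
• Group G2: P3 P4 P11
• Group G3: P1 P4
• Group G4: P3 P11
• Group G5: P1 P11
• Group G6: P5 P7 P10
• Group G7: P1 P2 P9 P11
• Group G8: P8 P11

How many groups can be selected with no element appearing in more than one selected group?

G3, G6, G8 are pairwise disjoint (G3={P1,P4}; G6={P5,P7,P10}; G8={P8,P11}).
Every remaining group overlaps one of these, and no 4 of the listed groups are pairwise disjoint, so 3 is the maximum.

3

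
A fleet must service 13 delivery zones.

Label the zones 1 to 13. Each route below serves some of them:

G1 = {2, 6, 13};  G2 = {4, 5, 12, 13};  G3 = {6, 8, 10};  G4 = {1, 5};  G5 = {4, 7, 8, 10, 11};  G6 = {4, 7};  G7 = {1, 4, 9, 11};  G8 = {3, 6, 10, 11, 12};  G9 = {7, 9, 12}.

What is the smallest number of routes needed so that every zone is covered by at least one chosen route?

5

G1 and G2 and G5 and G7 and G8 together: G1 ∪ G2 ∪ G5 ∪ G7 ∪ G8 = {1, 2, 3, 4, 5, 6, 7, 8, 9, 10, 11, 12, 13} — every zone is covered.
No 4 of the 9 routes cover everything (all 126 combinations miss at least one zone), so 5 is optimal.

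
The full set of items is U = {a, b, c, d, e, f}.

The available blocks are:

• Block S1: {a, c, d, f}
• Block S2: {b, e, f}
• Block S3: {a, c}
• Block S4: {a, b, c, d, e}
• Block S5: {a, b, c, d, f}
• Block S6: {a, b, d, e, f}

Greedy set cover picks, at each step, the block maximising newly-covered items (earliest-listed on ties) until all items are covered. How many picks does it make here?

Greedy: pick S4 (covers 5 new) → pick S1 (covers 1 new). Total picks: 2.

2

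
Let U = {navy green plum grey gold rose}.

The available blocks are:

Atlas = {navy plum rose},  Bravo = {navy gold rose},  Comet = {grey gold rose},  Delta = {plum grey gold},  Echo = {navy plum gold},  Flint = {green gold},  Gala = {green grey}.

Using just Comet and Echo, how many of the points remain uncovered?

Union of Comet, Echo = {navy, plum, grey, gold, rose}.
Not covered: green — 1 point.

1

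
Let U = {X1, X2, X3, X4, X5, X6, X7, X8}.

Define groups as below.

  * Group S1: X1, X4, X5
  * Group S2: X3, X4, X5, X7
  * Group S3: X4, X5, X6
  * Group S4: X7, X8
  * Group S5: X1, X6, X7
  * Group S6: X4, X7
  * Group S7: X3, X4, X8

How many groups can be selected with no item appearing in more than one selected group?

S3, S4 are pairwise disjoint (S3={X4,X5,X6}; S4={X7,X8}).
Every remaining group overlaps one of these, and no 3 of the listed groups are pairwise disjoint, so 2 is the maximum.

2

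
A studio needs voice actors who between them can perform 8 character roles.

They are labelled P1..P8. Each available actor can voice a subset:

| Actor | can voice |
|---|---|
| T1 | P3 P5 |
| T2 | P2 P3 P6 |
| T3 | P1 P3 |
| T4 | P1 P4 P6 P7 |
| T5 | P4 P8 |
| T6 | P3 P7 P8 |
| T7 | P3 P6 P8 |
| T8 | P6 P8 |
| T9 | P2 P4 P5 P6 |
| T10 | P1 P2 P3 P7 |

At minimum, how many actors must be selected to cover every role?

T8 and T9 and T10 together: T8 ∪ T9 ∪ T10 = {P1, P2, P3, P4, P5, P6, P7, P8} — every role is covered.
No 2 of the 10 actors cover everything (all 45 combinations miss at least one role), so 3 is optimal.

3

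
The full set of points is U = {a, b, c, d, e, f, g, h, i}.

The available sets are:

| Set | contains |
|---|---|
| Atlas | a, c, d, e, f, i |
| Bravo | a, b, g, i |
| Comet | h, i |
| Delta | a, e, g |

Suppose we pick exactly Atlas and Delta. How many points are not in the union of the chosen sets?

Union of Atlas, Delta = {a, c, d, e, f, g, i}.
Not covered: b, h — 2 points.

2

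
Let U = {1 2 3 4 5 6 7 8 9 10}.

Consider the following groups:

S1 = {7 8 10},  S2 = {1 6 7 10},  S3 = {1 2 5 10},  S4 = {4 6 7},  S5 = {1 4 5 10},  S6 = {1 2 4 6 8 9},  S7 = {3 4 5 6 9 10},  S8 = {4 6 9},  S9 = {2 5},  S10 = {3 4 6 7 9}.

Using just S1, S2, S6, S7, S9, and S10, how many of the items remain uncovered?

Union of S1, S2, S6, S7, S9, S10 = {1, 2, 3, 4, 5, 6, 7, 8, 9, 10} — that's every item, so 0 are uncovered.

0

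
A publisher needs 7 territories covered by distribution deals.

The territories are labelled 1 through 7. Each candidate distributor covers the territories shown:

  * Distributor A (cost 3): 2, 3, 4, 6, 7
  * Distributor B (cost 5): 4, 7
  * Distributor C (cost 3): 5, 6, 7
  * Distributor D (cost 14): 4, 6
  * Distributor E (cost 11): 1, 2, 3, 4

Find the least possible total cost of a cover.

C, E together cover every territory (C ∪ E = {1, 2, 3, 4, 5, 6, 7}); total cost 3 + 11 = 14.
The greedy pick A, C, E costs 17; no covering selection beats 14.

14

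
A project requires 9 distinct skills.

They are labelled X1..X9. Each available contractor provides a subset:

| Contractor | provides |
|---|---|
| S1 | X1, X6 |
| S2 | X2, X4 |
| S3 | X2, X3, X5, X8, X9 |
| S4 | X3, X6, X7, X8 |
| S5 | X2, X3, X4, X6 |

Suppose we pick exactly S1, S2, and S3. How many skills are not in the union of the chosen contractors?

1

Union of S1, S2, S3 = {X1, X2, X3, X4, X5, X6, X8, X9}.
Not covered: X7 — 1 skill.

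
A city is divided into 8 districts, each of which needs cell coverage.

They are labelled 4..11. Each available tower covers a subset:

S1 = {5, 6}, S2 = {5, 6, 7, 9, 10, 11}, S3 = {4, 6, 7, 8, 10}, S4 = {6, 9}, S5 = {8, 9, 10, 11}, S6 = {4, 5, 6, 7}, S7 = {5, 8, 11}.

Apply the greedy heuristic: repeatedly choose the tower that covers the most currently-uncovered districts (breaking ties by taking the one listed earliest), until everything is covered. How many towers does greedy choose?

2

Greedy: pick S2 (covers 6 new) → pick S3 (covers 2 new). Total picks: 2.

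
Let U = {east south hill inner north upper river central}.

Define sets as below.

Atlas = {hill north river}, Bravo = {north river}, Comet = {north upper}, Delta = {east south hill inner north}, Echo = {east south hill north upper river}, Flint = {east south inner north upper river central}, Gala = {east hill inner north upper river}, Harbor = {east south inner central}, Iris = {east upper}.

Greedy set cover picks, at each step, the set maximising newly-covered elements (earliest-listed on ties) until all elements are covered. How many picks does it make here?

2

Greedy: pick Flint (covers 7 new) → pick Atlas (covers 1 new). Total picks: 2.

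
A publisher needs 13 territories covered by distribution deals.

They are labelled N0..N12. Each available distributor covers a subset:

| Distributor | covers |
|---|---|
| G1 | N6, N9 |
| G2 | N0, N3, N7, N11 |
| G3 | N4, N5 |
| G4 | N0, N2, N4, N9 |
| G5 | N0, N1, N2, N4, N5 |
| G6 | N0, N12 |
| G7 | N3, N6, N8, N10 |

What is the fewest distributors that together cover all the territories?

5

Take {G2, G4, G5, G6, G7}. Their union is {N0, N1, N2, N3, N4, N5, N6, N7, N8, N9, N10, N11, N12}, which is all 13 territories.
No 4 of the 7 distributors cover everything (all 35 combinations miss at least one territory), so 5 is optimal.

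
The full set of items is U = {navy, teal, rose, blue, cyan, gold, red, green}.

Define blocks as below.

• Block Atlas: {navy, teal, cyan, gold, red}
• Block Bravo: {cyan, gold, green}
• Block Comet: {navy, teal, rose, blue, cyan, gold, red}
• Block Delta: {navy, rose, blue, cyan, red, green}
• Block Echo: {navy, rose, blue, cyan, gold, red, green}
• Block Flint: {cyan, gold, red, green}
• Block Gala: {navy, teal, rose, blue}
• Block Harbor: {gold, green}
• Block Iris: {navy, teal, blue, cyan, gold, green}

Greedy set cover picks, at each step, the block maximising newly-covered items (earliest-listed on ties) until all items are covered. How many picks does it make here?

2

Greedy: pick Comet (covers 7 new) → pick Bravo (covers 1 new). Total picks: 2.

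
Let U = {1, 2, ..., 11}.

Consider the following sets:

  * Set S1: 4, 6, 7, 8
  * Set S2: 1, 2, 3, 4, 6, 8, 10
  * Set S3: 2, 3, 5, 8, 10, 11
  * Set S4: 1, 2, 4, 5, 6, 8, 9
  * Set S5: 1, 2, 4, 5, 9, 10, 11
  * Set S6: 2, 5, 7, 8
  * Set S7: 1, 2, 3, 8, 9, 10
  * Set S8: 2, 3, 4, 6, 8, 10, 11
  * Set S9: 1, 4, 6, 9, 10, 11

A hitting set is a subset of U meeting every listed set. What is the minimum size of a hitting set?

Take H = {8, 10}. Each listed set contains at least one of these, so H is a hitting set of size 2.
The sets S6, S9 are pairwise disjoint, so any hitting set needs a separate point for each — at least 2. Hence 2 is optimal.

2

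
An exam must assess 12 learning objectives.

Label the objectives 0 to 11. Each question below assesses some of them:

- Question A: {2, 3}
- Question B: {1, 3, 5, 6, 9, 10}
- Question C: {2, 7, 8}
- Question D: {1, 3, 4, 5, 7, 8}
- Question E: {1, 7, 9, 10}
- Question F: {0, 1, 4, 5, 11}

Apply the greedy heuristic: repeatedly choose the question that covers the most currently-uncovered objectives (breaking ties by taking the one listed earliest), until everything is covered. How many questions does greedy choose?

Greedy: pick B (covers 6 new) → pick C (covers 3 new) → pick F (covers 3 new). Total picks: 3.

3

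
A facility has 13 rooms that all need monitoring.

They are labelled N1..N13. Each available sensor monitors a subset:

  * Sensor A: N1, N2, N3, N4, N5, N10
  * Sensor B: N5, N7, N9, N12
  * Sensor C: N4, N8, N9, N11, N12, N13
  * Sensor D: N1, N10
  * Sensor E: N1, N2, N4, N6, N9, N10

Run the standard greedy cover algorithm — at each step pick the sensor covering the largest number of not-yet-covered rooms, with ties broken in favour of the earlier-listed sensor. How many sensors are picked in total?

4

Greedy: pick A (covers 6 new) → pick C (covers 5 new) → pick B (covers 1 new) → pick E (covers 1 new). Total picks: 4.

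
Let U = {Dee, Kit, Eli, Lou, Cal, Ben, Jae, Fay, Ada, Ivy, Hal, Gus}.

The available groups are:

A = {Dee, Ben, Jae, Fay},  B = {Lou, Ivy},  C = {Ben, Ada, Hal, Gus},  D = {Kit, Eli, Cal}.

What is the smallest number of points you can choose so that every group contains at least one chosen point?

3

Take H = {Kit, Lou, Ben}. Each listed group contains at least one of these, so H is a hitting set of size 3.
The groups A, B, D are pairwise disjoint, so any hitting set needs a separate point for each — at least 3. Hence 3 is optimal.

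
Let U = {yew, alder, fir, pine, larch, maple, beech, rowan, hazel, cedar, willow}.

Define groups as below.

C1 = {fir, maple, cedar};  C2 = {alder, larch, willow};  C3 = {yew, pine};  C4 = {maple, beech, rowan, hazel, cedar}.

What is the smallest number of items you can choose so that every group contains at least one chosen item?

3

The 3 items {pine, maple, willow} hit every group.
The groups C1, C2, C3 are pairwise disjoint, so any hitting set needs a separate item for each — at least 3. Hence 3 is optimal.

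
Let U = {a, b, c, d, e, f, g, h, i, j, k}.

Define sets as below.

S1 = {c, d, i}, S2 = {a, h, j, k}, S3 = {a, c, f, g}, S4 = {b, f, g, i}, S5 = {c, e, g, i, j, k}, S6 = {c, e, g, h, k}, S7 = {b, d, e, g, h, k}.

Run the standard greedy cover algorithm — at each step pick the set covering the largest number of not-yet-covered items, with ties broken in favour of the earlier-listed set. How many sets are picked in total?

3

Greedy: pick S5 (covers 6 new) → pick S7 (covers 3 new) → pick S3 (covers 2 new). Total picks: 3.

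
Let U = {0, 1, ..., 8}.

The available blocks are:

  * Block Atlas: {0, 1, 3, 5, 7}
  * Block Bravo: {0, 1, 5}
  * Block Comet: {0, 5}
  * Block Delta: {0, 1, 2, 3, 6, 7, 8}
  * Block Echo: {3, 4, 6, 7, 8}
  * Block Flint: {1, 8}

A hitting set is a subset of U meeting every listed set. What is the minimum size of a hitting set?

The 2 points {5, 8} hit every block.
The blocks Bravo, Echo are pairwise disjoint, so any hitting set needs a separate point for each — at least 2. Hence 2 is optimal.

2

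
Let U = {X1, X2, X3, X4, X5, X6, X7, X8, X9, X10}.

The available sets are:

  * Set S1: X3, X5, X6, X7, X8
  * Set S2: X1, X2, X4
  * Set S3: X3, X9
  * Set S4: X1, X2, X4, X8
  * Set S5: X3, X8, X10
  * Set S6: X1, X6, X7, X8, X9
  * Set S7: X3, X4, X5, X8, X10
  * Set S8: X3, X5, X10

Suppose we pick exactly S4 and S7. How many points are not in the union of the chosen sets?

Union of S4, S7 = {X1, X2, X3, X4, X5, X8, X10}.
Not covered: X6, X7, X9 — 3 points.

3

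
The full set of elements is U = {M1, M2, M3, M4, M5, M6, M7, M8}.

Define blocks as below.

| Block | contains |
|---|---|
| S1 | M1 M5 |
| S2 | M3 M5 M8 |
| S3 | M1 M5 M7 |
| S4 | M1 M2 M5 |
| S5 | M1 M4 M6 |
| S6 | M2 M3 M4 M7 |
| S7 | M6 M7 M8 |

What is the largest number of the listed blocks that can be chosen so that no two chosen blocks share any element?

2

S2, S5 are pairwise disjoint (S2={M3,M5,M8}; S5={M1,M4,M6}).
Every remaining block overlaps one of these, and no 3 of the listed blocks are pairwise disjoint, so 2 is the maximum.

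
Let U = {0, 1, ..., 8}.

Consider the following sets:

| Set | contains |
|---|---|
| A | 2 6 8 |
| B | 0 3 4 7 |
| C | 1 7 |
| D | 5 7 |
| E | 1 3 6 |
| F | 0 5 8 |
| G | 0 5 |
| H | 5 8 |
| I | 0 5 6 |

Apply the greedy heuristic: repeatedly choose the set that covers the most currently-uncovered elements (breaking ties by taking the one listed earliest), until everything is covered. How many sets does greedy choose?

Greedy: pick B (covers 4 new) → pick A (covers 3 new) → pick C (covers 1 new) → pick D (covers 1 new). Total picks: 4.

4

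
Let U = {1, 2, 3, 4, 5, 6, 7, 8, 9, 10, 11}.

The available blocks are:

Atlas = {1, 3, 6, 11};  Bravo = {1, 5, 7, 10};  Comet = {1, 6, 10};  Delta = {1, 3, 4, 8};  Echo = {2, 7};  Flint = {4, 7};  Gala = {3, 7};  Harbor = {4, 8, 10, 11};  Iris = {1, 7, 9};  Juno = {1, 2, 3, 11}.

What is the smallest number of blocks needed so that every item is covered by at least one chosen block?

5

Atlas and Bravo and Delta and Echo and Iris together: Atlas ∪ Bravo ∪ Delta ∪ Echo ∪ Iris = {1, 2, 3, 4, 5, 6, 7, 8, 9, 10, 11} — every item is covered.
No 4 of the 10 blocks cover everything (all 210 combinations miss at least one item), so 5 is optimal.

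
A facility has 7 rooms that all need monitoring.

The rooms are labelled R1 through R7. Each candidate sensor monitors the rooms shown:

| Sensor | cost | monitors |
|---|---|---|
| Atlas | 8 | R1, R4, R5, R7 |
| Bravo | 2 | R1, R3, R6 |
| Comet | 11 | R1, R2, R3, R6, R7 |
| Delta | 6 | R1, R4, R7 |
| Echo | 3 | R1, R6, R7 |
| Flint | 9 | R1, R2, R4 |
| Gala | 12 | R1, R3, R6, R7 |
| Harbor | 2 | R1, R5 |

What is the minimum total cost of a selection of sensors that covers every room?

16

Bravo, Echo, Flint, Harbor together cover every room (Bravo ∪ Echo ∪ Flint ∪ Harbor = {R1, R2, R3, R4, R5, R6, R7}); total cost 2 + 3 + 9 + 2 = 16.
The greedy pick Bravo, Harbor, Delta, Flint costs 19; no covering selection beats 16.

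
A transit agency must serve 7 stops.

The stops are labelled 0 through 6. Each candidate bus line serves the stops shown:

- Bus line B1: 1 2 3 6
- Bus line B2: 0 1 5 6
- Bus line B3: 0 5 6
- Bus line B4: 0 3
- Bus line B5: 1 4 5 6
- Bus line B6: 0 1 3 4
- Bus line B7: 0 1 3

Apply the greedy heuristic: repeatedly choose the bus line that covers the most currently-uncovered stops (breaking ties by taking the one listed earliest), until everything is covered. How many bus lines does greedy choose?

3

Greedy: pick B1 (covers 4 new) → pick B2 (covers 2 new) → pick B5 (covers 1 new). Total picks: 3.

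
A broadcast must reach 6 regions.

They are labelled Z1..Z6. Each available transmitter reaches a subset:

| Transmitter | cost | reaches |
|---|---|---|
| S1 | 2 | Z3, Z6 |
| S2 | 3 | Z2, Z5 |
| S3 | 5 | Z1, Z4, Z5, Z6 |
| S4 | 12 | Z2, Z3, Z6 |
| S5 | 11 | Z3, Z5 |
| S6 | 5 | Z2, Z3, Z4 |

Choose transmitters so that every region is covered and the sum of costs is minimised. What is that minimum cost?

10

S3, S6 together cover every region (S3 ∪ S6 = {Z1, Z2, Z3, Z4, Z5, Z6}); total cost 5 + 5 = 10.
No covering selection has total cost below 10.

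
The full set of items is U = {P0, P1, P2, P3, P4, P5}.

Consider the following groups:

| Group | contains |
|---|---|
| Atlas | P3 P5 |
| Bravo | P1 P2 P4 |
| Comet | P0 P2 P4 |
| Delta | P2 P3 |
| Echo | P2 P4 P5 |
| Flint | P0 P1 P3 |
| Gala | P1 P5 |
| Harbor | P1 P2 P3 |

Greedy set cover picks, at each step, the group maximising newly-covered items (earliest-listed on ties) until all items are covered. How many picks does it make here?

Greedy: pick Bravo (covers 3 new) → pick Atlas (covers 2 new) → pick Comet (covers 1 new). Total picks: 3.
(The true minimum cover uses only 2 groups, so greedy is not optimal here.)

3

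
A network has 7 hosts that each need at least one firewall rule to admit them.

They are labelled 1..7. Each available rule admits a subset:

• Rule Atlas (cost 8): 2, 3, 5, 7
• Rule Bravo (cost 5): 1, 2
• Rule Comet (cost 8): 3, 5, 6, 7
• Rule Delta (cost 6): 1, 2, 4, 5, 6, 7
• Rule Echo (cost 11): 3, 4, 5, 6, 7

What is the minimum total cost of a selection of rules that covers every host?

Atlas, Delta together cover every host (Atlas ∪ Delta = {1, 2, 3, 4, 5, 6, 7}); total cost 8 + 6 = 14.
No covering selection has total cost below 14.

14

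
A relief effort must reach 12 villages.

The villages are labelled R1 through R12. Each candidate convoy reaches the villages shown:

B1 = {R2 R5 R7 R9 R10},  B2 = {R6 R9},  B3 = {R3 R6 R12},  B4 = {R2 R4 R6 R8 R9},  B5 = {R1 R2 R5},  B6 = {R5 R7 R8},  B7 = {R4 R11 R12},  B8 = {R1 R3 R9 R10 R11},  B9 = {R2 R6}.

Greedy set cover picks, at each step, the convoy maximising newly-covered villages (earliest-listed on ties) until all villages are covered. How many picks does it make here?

Greedy: pick B1 (covers 5 new) → pick B3 (covers 3 new) → pick B4 (covers 2 new) → pick B8 (covers 2 new). Total picks: 4.

4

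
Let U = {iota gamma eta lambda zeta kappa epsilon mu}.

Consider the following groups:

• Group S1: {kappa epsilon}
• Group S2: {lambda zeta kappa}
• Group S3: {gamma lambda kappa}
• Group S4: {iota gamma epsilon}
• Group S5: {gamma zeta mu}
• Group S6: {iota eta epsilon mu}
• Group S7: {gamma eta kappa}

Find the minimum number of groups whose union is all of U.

Take {S2, S5, S6}. Their union is {iota, gamma, eta, lambda, zeta, kappa, epsilon, mu}, which is all 8 elements.
No 2 of the 7 groups cover everything (all 21 combinations miss at least one element), so 3 is optimal.

3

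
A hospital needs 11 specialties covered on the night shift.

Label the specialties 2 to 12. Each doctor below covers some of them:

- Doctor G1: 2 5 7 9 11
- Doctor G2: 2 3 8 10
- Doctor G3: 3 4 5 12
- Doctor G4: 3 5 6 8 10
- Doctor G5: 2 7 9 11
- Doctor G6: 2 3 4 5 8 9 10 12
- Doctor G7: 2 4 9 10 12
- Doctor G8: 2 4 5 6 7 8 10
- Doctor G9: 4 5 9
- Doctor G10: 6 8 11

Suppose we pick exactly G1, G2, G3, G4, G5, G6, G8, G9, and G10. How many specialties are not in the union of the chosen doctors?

Union of G1, G2, G3, G4, G5, G6, G8, G9, G10 = {2, 3, 4, 5, 6, 7, 8, 9, 10, 11, 12} — that's every specialty, so 0 are uncovered.

0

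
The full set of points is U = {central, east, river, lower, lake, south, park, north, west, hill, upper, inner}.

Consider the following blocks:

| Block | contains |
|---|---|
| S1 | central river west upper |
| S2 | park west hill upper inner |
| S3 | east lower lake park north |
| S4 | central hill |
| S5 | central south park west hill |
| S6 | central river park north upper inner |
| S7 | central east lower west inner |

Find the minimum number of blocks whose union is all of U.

S3, S5, and S6 cover everything between them: the union {central, east, river, lower, lake, south, park, north, west, hill, upper, inner} is all of U.
Only S3 contains lake, so S3 is forced; the remaining 7 points need at least 2 more blocks (each remaining block adds at most 4) — so at least 3 blocks are needed, and 3 is optimal.

3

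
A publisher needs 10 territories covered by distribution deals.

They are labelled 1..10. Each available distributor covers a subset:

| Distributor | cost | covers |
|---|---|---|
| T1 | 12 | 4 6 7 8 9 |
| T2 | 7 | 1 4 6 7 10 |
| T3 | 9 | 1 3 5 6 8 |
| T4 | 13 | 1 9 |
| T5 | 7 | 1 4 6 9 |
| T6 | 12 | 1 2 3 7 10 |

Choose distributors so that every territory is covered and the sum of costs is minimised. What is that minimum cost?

28

T3, T5, T6 together cover every territory (T3 ∪ T5 ∪ T6 = {1, 2, 3, 4, 5, 6, 7, 8, 9, 10}); total cost 9 + 7 + 12 = 28.
The greedy pick T2, T3, T5, T6 costs 35; no covering selection beats 28.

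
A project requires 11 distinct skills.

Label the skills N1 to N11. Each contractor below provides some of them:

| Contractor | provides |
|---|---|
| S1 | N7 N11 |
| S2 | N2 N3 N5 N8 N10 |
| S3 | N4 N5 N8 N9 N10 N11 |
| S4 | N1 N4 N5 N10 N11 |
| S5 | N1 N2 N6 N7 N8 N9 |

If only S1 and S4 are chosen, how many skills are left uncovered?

5

Union of S1, S4 = {N1, N4, N5, N7, N10, N11}.
Not covered: N2, N3, N6, N8, N9 — 5 skills.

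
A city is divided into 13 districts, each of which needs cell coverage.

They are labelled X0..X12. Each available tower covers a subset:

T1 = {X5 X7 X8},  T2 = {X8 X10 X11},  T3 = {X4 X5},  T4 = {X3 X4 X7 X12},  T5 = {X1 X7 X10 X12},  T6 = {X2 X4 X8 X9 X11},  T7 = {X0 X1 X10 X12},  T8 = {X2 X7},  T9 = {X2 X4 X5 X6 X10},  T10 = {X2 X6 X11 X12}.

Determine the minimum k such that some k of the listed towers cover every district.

4

T4 and T6 and T7 and T9 together: T4 ∪ T6 ∪ T7 ∪ T9 = {X0, X1, X2, X3, X4, X5, X6, X7, X8, X9, X10, X11, X12} — every district is covered.
Only T4 contains X3, so T4 is forced; the remaining 9 districts need at least 3 more towers (each remaining tower adds at most 4) — so at least 4 towers are needed, and 4 is optimal.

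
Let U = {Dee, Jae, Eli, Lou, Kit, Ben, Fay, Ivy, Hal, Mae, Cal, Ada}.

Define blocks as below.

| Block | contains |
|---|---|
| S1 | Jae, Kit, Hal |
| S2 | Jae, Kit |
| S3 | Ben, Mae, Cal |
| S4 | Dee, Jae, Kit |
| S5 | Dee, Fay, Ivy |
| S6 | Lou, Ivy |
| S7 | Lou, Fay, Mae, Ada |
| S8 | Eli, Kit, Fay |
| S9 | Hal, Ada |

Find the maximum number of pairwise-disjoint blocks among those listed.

4

S3, S6, S8, S9 are pairwise disjoint (S3={Ben,Mae,Cal}; S6={Lou,Ivy}; S8={Eli,Kit,Fay}; S9={Hal,Ada}).
Every remaining block overlaps one of these, and no 5 of the listed blocks are pairwise disjoint, so 4 is the maximum.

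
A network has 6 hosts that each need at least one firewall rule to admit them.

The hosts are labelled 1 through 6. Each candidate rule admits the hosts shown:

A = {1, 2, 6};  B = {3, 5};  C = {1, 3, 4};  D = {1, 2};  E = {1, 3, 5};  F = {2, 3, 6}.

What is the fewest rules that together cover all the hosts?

3

C and E and F together: C ∪ E ∪ F = {1, 2, 3, 4, 5, 6} — every host is covered.
Only C contains 4, so C is forced; the remaining 3 hosts need at least 2 more rules (each remaining rule adds at most 2) — so at least 3 rules are needed, and 3 is optimal.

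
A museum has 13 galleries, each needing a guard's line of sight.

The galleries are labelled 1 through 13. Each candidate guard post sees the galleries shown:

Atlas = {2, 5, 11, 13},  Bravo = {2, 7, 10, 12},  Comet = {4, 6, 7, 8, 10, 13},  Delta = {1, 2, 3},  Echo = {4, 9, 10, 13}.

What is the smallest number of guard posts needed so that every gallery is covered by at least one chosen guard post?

Take {Atlas, Bravo, Comet, Delta, Echo}. Their union is {1, 2, 3, 4, 5, 6, 7, 8, 9, 10, 11, 12, 13}, which is all 13 galleries.
No 4 of the 5 guard posts cover everything (all 5 combinations miss at least one gallery), so 5 is optimal.

5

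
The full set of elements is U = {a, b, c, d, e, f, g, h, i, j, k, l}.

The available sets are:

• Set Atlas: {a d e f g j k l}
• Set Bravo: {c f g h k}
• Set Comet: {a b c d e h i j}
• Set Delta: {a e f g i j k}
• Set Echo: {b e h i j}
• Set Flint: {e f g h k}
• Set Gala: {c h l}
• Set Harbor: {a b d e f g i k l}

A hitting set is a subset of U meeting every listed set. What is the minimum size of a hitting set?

The 2 elements {h, k} hit every set.
The sets Delta, Gala are pairwise disjoint, so any hitting set needs a separate element for each — at least 2. Hence 2 is optimal.

2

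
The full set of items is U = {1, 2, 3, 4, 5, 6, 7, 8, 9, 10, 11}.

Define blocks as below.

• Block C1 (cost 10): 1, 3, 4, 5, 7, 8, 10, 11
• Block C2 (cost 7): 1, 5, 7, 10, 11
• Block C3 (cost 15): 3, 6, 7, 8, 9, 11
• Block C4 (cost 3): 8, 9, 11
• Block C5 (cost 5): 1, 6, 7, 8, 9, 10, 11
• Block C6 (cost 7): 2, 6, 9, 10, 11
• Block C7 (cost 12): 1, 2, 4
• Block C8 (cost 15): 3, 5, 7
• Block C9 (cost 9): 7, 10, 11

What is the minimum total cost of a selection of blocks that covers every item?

C1, C6 together cover every item (C1 ∪ C6 = {1, 2, 3, 4, 5, 6, 7, 8, 9, 10, 11}); total cost 10 + 7 = 17.
The greedy pick C5, C1, C6 costs 22; no covering selection beats 17.

17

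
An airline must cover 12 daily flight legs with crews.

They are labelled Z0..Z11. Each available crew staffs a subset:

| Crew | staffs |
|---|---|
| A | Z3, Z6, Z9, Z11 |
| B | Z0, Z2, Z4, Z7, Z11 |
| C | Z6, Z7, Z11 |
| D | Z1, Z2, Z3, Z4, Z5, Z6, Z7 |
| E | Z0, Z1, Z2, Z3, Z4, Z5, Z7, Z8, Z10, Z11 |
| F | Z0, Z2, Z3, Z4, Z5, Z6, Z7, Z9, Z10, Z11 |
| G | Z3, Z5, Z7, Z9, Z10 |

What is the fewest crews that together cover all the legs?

Take {E, F}. Their union is {Z0, Z1, Z2, Z3, Z4, Z5, Z6, Z7, Z8, Z9, Z10, Z11}, which is all 12 legs.
No single crew has all 12 legs (the largest, E, has 10), so 2 is optimal.

2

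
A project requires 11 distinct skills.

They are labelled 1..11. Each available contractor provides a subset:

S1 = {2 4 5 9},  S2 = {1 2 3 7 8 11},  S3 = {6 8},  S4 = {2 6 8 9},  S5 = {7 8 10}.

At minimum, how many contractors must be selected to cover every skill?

4

Take {S1, S2, S4, S5}. Their union is {1, 2, 3, 4, 5, 6, 7, 8, 9, 10, 11}, which is all 11 skills.
No 3 of the 5 contractors cover everything (all 10 combinations miss at least one skill), so 4 is optimal.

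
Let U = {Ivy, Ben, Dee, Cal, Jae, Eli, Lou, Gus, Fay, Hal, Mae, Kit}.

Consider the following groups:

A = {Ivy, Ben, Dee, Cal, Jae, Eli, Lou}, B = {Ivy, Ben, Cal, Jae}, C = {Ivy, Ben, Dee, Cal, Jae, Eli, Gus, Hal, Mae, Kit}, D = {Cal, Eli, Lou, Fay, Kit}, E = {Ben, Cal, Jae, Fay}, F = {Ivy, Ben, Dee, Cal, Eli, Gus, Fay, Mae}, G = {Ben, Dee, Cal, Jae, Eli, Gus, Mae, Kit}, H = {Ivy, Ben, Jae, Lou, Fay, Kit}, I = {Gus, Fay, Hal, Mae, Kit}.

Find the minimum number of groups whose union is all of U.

2

Take {C, D}. Their union is {Ivy, Ben, Dee, Cal, Jae, Eli, Lou, Gus, Fay, Hal, Mae, Kit}, which is all 12 points.
No single group has all 12 points (the largest, C, has 10), so 2 is optimal.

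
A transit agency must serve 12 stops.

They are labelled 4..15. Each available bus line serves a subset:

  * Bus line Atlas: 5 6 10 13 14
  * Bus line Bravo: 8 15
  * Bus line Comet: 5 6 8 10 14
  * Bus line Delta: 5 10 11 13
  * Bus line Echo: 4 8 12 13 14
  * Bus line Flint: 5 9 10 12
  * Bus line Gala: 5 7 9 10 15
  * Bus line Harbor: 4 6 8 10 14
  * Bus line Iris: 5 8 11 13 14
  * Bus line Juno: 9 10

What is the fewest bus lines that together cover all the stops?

Flint and Gala and Harbor and Iris together: Flint ∪ Gala ∪ Harbor ∪ Iris = {4, 5, 6, 7, 8, 9, 10, 11, 12, 13, 14, 15} — every stop is covered.
No 3 of the 10 bus lines cover everything (all 120 combinations miss at least one stop), so 4 is optimal.

4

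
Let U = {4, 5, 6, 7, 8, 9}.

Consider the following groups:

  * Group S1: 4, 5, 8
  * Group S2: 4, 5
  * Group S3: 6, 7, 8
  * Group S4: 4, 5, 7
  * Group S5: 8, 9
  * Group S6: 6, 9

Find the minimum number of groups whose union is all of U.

S1 and S4 and S6 together: S1 ∪ S4 ∪ S6 = {4, 5, 6, 7, 8, 9} — every point is covered.
No 2 of the 6 groups cover everything (all 15 combinations miss at least one point), so 3 is optimal.

3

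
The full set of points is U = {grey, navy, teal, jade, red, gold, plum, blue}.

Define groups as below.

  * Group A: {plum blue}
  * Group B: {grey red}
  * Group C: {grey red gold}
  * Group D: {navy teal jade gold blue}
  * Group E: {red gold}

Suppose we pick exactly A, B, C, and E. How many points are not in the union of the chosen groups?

Union of A, B, C, E = {grey, red, gold, plum, blue}.
Not covered: navy, teal, jade — 3 points.

3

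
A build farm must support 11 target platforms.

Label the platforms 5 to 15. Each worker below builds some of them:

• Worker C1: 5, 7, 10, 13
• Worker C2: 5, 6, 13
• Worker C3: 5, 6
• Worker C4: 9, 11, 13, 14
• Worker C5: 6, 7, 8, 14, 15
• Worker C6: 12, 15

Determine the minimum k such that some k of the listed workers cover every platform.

Take {C1, C4, C5, C6}. Their union is {5, 6, 7, 8, 9, 10, 11, 12, 13, 14, 15}, which is all 11 platforms.
Only C6 contains 12, so C6 is forced; the remaining 9 platforms need at least 3 more workers (each remaining worker adds at most 4) — so at least 4 workers are needed, and 4 is optimal.

4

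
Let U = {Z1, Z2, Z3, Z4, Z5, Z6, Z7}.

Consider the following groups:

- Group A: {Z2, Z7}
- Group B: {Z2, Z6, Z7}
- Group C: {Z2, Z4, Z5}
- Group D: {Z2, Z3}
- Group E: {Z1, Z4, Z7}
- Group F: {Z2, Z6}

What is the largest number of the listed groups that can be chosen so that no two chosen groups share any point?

D, E are pairwise disjoint (D={Z2,Z3}; E={Z1,Z4,Z7}).
Every remaining group overlaps one of these, and no 3 of the listed groups are pairwise disjoint, so 2 is the maximum.

2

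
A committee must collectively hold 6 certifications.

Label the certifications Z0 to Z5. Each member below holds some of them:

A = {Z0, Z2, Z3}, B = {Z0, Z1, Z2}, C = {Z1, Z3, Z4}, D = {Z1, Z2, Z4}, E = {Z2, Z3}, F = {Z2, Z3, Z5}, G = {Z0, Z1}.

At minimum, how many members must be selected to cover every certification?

A and D and F together: A ∪ D ∪ F = {Z0, Z1, Z2, Z3, Z4, Z5} — every certification is covered.
Only F contains Z5, so F is forced; the remaining 3 certifications need at least 2 more members (each remaining member adds at most 2) — so at least 3 members are needed, and 3 is optimal.

3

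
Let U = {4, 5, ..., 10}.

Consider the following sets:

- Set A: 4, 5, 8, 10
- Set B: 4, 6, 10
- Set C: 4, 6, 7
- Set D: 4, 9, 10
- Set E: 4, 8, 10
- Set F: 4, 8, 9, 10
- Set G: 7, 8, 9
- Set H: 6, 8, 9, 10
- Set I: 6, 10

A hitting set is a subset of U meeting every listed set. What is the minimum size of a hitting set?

The 2 items {7, 10} hit every set.
The sets G, I are pairwise disjoint, so any hitting set needs a separate item for each — at least 2. Hence 2 is optimal.

2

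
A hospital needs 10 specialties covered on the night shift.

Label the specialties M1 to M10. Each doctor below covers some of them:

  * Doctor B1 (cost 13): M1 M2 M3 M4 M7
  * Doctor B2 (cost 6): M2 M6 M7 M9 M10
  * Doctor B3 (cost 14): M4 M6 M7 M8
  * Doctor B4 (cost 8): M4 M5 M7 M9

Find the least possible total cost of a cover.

41

B1, B2, B3, B4 together cover every specialty (B1 ∪ B2 ∪ B3 ∪ B4 = {M1, M2, M3, M4, M5, M6, M7, M8, M9, M10}); total cost 13 + 6 + 14 + 8 = 41.
No covering selection has total cost below 41.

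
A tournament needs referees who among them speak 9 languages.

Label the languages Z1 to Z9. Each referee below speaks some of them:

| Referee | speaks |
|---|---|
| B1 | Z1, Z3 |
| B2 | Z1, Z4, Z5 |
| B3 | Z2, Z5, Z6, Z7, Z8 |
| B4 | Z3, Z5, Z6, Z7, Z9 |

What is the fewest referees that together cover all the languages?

3

Take {B2, B3, B4}. Their union is {Z1, Z2, Z3, Z4, Z5, Z6, Z7, Z8, Z9}, which is all 9 languages.
Only B3 contains Z2, so B3 is forced; the remaining 4 languages need at least 2 more referees (each remaining referee adds at most 2) — so at least 3 referees are needed, and 3 is optimal.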